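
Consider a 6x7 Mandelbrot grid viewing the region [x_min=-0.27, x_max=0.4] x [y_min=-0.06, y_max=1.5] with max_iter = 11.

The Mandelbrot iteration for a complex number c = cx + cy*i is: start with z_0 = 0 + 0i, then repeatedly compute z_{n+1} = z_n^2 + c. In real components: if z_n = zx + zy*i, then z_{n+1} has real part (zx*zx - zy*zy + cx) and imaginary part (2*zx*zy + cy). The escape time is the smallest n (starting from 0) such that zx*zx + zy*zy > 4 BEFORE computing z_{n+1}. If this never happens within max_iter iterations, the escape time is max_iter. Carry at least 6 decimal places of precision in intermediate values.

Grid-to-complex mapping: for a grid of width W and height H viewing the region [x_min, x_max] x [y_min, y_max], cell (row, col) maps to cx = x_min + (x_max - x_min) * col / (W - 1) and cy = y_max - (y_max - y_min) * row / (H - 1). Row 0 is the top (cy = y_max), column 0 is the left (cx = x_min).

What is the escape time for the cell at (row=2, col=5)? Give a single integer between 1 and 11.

z_0 = 0 + 0i, c = 0.4000 + 0.9800i
Iter 1: z = 0.4000 + 0.9800i, |z|^2 = 1.1204
Iter 2: z = -0.4004 + 1.7640i, |z|^2 = 3.2720
Iter 3: z = -2.5514 + -0.4326i, |z|^2 = 6.6967
Escaped at iteration 3

Answer: 3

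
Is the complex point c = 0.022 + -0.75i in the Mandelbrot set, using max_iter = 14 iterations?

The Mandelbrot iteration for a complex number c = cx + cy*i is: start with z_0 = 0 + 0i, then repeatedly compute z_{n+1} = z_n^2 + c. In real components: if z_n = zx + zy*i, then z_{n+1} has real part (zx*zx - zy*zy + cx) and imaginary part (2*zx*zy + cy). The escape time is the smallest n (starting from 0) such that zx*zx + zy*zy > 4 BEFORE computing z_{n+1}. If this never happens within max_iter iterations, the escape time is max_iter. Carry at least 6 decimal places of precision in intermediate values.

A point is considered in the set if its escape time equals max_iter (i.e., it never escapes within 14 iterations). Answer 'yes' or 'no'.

Answer: no

Derivation:
z_0 = 0 + 0i, c = 0.0220 + -0.7500i
Iter 1: z = 0.0220 + -0.7500i, |z|^2 = 0.5630
Iter 2: z = -0.5400 + -0.7830i, |z|^2 = 0.9047
Iter 3: z = -0.2995 + 0.0957i, |z|^2 = 0.0988
Iter 4: z = 0.1025 + -0.8073i, |z|^2 = 0.6622
Iter 5: z = -0.6192 + -0.9155i, |z|^2 = 1.2217
Iter 6: z = -0.4328 + 0.3838i, |z|^2 = 0.3346
Iter 7: z = 0.0620 + -1.0823i, |z|^2 = 1.1751
Iter 8: z = -1.1454 + -0.8841i, |z|^2 = 2.0937
Iter 9: z = 0.5523 + 1.2755i, |z|^2 = 1.9318
Iter 10: z = -1.2998 + 0.6589i, |z|^2 = 2.1235
Iter 11: z = 1.2773 + -2.4627i, |z|^2 = 7.6965
Escaped at iteration 11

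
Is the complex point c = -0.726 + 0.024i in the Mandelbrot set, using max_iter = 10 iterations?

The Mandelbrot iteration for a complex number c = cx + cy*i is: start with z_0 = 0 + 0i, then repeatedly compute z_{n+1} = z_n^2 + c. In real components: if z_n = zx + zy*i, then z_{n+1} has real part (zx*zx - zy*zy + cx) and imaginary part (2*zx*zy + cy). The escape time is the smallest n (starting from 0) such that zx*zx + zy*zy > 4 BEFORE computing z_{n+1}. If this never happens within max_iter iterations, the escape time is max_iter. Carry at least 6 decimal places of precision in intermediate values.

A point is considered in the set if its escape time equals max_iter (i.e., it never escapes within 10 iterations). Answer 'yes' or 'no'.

Answer: yes

Derivation:
z_0 = 0 + 0i, c = -0.7260 + 0.0240i
Iter 1: z = -0.7260 + 0.0240i, |z|^2 = 0.5277
Iter 2: z = -0.1995 + -0.0108i, |z|^2 = 0.0399
Iter 3: z = -0.6863 + 0.0283i, |z|^2 = 0.4718
Iter 4: z = -0.2558 + -0.0149i, |z|^2 = 0.0656
Iter 5: z = -0.6608 + 0.0316i, |z|^2 = 0.4377
Iter 6: z = -0.2903 + -0.0178i, |z|^2 = 0.0846
Iter 7: z = -0.6420 + 0.0343i, |z|^2 = 0.4134
Iter 8: z = -0.3150 + -0.0201i, |z|^2 = 0.0996
Iter 9: z = -0.6272 + 0.0366i, |z|^2 = 0.3947
Did not escape in 10 iterations → in set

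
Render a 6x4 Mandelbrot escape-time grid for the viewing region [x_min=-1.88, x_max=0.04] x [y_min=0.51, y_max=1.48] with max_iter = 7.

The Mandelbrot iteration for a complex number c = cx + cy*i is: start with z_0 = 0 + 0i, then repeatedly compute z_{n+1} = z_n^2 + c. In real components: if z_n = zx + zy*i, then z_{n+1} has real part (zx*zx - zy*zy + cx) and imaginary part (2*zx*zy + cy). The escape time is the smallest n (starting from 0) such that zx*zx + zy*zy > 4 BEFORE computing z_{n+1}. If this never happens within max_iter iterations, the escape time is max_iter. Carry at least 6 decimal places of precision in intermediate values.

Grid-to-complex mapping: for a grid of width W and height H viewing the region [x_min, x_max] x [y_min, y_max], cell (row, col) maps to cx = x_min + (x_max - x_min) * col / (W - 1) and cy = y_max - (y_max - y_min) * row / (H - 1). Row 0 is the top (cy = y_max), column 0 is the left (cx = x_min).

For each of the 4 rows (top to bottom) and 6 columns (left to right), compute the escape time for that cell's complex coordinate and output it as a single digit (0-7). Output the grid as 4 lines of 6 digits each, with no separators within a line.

Answer: 112222
123343
133467
335677

Derivation:
(row=0, col=0): c = -1.8800 + 1.4800i → escape time 1
(row=0, col=1): c = -1.4960 + 1.4800i → escape time 1
(row=0, col=2): c = -1.1120 + 1.4800i → escape time 2
(row=0, col=3): c = -0.7280 + 1.4800i → escape time 2
(row=0, col=4): c = -0.3440 + 1.4800i → escape time 2
(row=0, col=5): c = 0.0400 + 1.4800i → escape time 2
(row=1, col=0): c = -1.8800 + 1.1567i → escape time 1
(row=1, col=1): c = -1.4960 + 1.1567i → escape time 2
(row=1, col=2): c = -1.1120 + 1.1567i → escape time 3
(row=1, col=3): c = -0.7280 + 1.1567i → escape time 3
(row=1, col=4): c = -0.3440 + 1.1567i → escape time 4
(row=1, col=5): c = 0.0400 + 1.1567i → escape time 3
(row=2, col=0): c = -1.8800 + 0.8333i → escape time 1
(row=2, col=1): c = -1.4960 + 0.8333i → escape time 3
(row=2, col=2): c = -1.1120 + 0.8333i → escape time 3
(row=2, col=3): c = -0.7280 + 0.8333i → escape time 4
(row=2, col=4): c = -0.3440 + 0.8333i → escape time 6
(row=2, col=5): c = 0.0400 + 0.8333i → escape time 7
(row=3, col=0): c = -1.8800 + 0.5100i → escape time 3
(row=3, col=1): c = -1.4960 + 0.5100i → escape time 3
(row=3, col=2): c = -1.1120 + 0.5100i → escape time 5
(row=3, col=3): c = -0.7280 + 0.5100i → escape time 6
(row=3, col=4): c = -0.3440 + 0.5100i → escape time 7
(row=3, col=5): c = 0.0400 + 0.5100i → escape time 7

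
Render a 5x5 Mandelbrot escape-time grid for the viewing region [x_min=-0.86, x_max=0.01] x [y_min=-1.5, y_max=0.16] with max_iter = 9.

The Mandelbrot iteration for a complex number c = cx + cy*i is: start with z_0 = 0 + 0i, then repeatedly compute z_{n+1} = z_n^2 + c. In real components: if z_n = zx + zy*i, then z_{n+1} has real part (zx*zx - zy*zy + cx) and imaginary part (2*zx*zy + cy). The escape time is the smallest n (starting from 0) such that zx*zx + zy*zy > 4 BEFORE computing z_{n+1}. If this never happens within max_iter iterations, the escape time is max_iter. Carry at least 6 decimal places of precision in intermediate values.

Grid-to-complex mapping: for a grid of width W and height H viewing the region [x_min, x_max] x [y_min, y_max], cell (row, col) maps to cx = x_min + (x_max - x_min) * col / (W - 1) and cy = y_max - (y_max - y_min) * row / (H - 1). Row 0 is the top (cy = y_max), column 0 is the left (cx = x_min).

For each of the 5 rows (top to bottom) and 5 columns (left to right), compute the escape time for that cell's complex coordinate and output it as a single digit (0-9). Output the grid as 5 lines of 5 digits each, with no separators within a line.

Answer: 99999
99999
48999
33474
22222

Derivation:
(row=0, col=0): c = -0.8600 + 0.1600i → escape time 9
(row=0, col=1): c = -0.6425 + 0.1600i → escape time 9
(row=0, col=2): c = -0.4250 + 0.1600i → escape time 9
(row=0, col=3): c = -0.2075 + 0.1600i → escape time 9
(row=0, col=4): c = 0.0100 + 0.1600i → escape time 9
(row=1, col=0): c = -0.8600 + -0.2550i → escape time 9
(row=1, col=1): c = -0.6425 + -0.2550i → escape time 9
(row=1, col=2): c = -0.4250 + -0.2550i → escape time 9
(row=1, col=3): c = -0.2075 + -0.2550i → escape time 9
(row=1, col=4): c = 0.0100 + -0.2550i → escape time 9
(row=2, col=0): c = -0.8600 + -0.6700i → escape time 4
(row=2, col=1): c = -0.6425 + -0.6700i → escape time 8
(row=2, col=2): c = -0.4250 + -0.6700i → escape time 9
(row=2, col=3): c = -0.2075 + -0.6700i → escape time 9
(row=2, col=4): c = 0.0100 + -0.6700i → escape time 9
(row=3, col=0): c = -0.8600 + -1.0850i → escape time 3
(row=3, col=1): c = -0.6425 + -1.0850i → escape time 3
(row=3, col=2): c = -0.4250 + -1.0850i → escape time 4
(row=3, col=3): c = -0.2075 + -1.0850i → escape time 7
(row=3, col=4): c = 0.0100 + -1.0850i → escape time 4
(row=4, col=0): c = -0.8600 + -1.5000i → escape time 2
(row=4, col=1): c = -0.6425 + -1.5000i → escape time 2
(row=4, col=2): c = -0.4250 + -1.5000i → escape time 2
(row=4, col=3): c = -0.2075 + -1.5000i → escape time 2
(row=4, col=4): c = 0.0100 + -1.5000i → escape time 2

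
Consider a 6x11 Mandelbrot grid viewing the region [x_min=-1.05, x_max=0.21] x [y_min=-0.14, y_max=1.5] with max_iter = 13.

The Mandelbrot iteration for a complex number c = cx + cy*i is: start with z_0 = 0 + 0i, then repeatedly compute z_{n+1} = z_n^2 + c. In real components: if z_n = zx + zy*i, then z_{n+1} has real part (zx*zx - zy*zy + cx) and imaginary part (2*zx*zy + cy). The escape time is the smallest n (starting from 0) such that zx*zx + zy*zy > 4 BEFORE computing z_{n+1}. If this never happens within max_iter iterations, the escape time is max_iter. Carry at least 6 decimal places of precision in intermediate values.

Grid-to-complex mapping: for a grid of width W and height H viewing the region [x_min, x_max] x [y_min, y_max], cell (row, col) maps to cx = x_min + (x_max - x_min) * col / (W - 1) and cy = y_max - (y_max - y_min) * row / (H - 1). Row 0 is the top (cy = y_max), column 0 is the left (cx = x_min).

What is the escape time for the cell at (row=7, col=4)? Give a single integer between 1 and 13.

z_0 = 0 + 0i, c = -0.0420 + 0.3520i
Iter 1: z = -0.0420 + 0.3520i, |z|^2 = 0.1257
Iter 2: z = -0.1641 + 0.3224i, |z|^2 = 0.1309
Iter 3: z = -0.1190 + 0.2462i, |z|^2 = 0.0748
Iter 4: z = -0.0884 + 0.2934i, |z|^2 = 0.0939
Iter 5: z = -0.1203 + 0.3001i, |z|^2 = 0.1045
Iter 6: z = -0.1176 + 0.2798i, |z|^2 = 0.0921
Iter 7: z = -0.1065 + 0.2862i, |z|^2 = 0.0932
Iter 8: z = -0.1126 + 0.2911i, |z|^2 = 0.0974
Iter 9: z = -0.1140 + 0.2865i, |z|^2 = 0.0951
Iter 10: z = -0.1111 + 0.2867i, |z|^2 = 0.0945
Iter 11: z = -0.1118 + 0.2883i, |z|^2 = 0.0956
Iter 12: z = -0.1126 + 0.2875i, |z|^2 = 0.0953

Answer: 13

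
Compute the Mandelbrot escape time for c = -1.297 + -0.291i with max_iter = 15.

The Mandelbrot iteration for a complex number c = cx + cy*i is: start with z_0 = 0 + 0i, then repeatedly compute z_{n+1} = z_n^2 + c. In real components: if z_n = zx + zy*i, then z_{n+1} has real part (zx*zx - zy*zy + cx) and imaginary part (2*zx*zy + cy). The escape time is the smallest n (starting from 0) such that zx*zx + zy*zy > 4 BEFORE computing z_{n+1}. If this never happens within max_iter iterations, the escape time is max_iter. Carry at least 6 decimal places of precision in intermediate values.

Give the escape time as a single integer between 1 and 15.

Answer: 7

Derivation:
z_0 = 0 + 0i, c = -1.2970 + -0.2910i
Iter 1: z = -1.2970 + -0.2910i, |z|^2 = 1.7669
Iter 2: z = 0.3005 + 0.4639i, |z|^2 = 0.3055
Iter 3: z = -1.4218 + -0.0122i, |z|^2 = 2.0218
Iter 4: z = 0.7245 + -0.2563i, |z|^2 = 0.5906
Iter 5: z = -0.8378 + -0.6624i, |z|^2 = 1.1407
Iter 6: z = -1.0338 + 0.8189i, |z|^2 = 1.7394
Iter 7: z = -0.8988 + -1.9843i, |z|^2 = 4.7451
Escaped at iteration 7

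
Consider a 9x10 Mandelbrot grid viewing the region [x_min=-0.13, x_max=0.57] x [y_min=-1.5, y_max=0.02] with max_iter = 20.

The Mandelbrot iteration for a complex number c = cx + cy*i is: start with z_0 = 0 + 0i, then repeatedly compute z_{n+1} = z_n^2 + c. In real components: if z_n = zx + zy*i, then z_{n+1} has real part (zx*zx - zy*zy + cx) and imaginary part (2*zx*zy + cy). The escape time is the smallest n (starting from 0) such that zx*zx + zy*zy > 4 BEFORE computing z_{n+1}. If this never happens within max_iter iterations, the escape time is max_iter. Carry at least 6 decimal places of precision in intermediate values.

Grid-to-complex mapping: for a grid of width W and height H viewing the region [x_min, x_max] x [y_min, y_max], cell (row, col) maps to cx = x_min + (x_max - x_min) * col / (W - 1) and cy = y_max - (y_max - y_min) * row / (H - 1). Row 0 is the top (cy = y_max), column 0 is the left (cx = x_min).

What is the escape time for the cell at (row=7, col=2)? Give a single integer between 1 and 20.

z_0 = 0 + 0i, c = 0.0450 + -1.1622i
Iter 1: z = 0.0450 + -1.1622i, |z|^2 = 1.3528
Iter 2: z = -1.3037 + -1.2668i, |z|^2 = 3.3046
Iter 3: z = 0.1399 + 2.1410i, |z|^2 = 4.6034
Escaped at iteration 3

Answer: 3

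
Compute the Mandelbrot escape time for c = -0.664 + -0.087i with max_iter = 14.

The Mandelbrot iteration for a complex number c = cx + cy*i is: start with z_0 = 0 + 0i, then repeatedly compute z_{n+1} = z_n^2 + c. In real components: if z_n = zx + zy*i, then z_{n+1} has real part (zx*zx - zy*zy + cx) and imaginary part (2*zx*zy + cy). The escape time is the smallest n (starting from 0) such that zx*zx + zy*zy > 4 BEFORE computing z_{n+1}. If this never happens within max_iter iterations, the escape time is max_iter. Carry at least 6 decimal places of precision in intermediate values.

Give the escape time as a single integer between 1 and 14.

Answer: 14

Derivation:
z_0 = 0 + 0i, c = -0.6640 + -0.0870i
Iter 1: z = -0.6640 + -0.0870i, |z|^2 = 0.4485
Iter 2: z = -0.2307 + 0.0285i, |z|^2 = 0.0540
Iter 3: z = -0.6116 + -0.1002i, |z|^2 = 0.3841
Iter 4: z = -0.3000 + 0.0355i, |z|^2 = 0.0912
Iter 5: z = -0.5753 + -0.1083i, |z|^2 = 0.3427
Iter 6: z = -0.3448 + 0.0376i, |z|^2 = 0.1203
Iter 7: z = -0.5465 + -0.1129i, |z|^2 = 0.3115
Iter 8: z = -0.3781 + 0.0365i, |z|^2 = 0.1443
Iter 9: z = -0.5224 + -0.1146i, |z|^2 = 0.2860
Iter 10: z = -0.4042 + 0.0327i, |z|^2 = 0.1645
Iter 11: z = -0.5017 + -0.1134i, |z|^2 = 0.2645
Iter 12: z = -0.4252 + 0.0268i, |z|^2 = 0.1815
Iter 13: z = -0.4839 + -0.1098i, |z|^2 = 0.2462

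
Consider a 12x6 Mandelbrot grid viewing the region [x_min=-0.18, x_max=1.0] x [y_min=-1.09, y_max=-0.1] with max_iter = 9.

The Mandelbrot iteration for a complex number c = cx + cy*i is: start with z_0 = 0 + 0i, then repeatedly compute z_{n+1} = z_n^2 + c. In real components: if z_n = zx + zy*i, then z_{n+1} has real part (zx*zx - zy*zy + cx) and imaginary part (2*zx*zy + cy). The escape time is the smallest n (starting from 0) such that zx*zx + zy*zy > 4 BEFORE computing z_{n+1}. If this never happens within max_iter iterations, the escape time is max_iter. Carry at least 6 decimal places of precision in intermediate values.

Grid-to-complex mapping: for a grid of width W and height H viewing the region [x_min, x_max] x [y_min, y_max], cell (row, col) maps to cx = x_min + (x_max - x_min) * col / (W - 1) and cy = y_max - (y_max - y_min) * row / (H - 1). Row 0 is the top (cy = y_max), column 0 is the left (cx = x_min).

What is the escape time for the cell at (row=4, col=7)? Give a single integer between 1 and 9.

z_0 = 0 + 0i, c = 0.5709 + -0.8920i
Iter 1: z = 0.5709 + -0.8920i, |z|^2 = 1.1216
Iter 2: z = 0.1012 + -1.9105i, |z|^2 = 3.6603
Iter 3: z = -3.0689 + -1.2786i, |z|^2 = 11.0528
Escaped at iteration 3

Answer: 3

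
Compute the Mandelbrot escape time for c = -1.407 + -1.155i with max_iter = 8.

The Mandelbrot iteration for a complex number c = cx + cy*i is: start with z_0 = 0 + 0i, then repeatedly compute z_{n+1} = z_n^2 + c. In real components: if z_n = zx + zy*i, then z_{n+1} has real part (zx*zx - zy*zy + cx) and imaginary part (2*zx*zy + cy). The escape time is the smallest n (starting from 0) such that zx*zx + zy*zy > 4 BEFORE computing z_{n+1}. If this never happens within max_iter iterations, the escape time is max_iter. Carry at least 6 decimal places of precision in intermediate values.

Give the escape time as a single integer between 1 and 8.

Answer: 2

Derivation:
z_0 = 0 + 0i, c = -1.4070 + -1.1550i
Iter 1: z = -1.4070 + -1.1550i, |z|^2 = 3.3137
Iter 2: z = -0.7614 + 2.0952i, |z|^2 = 4.9694
Escaped at iteration 2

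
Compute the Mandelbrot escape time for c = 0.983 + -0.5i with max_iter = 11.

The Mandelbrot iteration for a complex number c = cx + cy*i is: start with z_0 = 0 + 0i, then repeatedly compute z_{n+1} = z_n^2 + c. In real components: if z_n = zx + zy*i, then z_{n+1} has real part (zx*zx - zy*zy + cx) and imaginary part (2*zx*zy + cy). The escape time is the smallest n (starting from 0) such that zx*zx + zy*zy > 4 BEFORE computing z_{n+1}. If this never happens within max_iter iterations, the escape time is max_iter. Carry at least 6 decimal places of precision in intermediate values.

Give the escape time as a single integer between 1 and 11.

Answer: 2

Derivation:
z_0 = 0 + 0i, c = 0.9830 + -0.5000i
Iter 1: z = 0.9830 + -0.5000i, |z|^2 = 1.2163
Iter 2: z = 1.6993 + -1.4830i, |z|^2 = 5.0869
Escaped at iteration 2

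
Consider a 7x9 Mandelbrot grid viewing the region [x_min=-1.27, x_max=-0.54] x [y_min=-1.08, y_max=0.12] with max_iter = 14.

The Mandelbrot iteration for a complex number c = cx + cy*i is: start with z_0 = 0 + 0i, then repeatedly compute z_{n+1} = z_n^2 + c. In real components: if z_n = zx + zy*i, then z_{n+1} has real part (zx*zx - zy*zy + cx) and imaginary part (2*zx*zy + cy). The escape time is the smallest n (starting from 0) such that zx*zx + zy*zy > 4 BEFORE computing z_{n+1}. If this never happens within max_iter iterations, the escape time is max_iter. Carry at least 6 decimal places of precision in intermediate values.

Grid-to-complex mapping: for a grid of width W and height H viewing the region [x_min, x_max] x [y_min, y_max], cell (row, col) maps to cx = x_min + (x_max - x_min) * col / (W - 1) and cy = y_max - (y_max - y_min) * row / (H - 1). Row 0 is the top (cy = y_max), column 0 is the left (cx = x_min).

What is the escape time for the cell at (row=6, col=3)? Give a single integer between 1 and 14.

Answer: 4

Derivation:
z_0 = 0 + 0i, c = -0.9050 + -0.7800i
Iter 1: z = -0.9050 + -0.7800i, |z|^2 = 1.4274
Iter 2: z = -0.6944 + 0.6318i, |z|^2 = 0.8813
Iter 3: z = -0.8220 + -1.6574i, |z|^2 = 3.4227
Iter 4: z = -2.9763 + 1.9448i, |z|^2 = 12.6408
Escaped at iteration 4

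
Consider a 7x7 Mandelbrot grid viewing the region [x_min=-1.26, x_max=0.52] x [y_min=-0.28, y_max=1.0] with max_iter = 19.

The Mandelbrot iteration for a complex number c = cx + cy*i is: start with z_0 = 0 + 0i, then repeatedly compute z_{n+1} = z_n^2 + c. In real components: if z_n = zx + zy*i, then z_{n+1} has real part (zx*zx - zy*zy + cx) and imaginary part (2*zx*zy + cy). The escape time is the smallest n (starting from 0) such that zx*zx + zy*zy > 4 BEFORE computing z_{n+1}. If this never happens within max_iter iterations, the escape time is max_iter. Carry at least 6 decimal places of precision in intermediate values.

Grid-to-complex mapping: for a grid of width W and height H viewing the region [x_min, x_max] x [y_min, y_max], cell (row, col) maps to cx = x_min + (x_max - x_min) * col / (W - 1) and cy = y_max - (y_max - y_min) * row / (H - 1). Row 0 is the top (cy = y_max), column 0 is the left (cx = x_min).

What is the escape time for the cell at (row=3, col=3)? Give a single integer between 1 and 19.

Answer: 19

Derivation:
z_0 = 0 + 0i, c = -0.3700 + 0.3600i
Iter 1: z = -0.3700 + 0.3600i, |z|^2 = 0.2665
Iter 2: z = -0.3627 + 0.0936i, |z|^2 = 0.1403
Iter 3: z = -0.2472 + 0.2921i, |z|^2 = 0.1464
Iter 4: z = -0.3942 + 0.2156i, |z|^2 = 0.2019
Iter 5: z = -0.2611 + 0.1900i, |z|^2 = 0.1043
Iter 6: z = -0.3380 + 0.2608i, |z|^2 = 0.1822
Iter 7: z = -0.3238 + 0.1837i, |z|^2 = 0.1386
Iter 8: z = -0.2989 + 0.2410i, |z|^2 = 0.1474
Iter 9: z = -0.3387 + 0.2159i, |z|^2 = 0.1614
Iter 10: z = -0.3019 + 0.2137i, |z|^2 = 0.1368
Iter 11: z = -0.3245 + 0.2310i, |z|^2 = 0.1587
Iter 12: z = -0.3180 + 0.2101i, |z|^2 = 0.1453
Iter 13: z = -0.3130 + 0.2264i, |z|^2 = 0.1492
Iter 14: z = -0.3233 + 0.2183i, |z|^2 = 0.1522
Iter 15: z = -0.3131 + 0.2189i, |z|^2 = 0.1460
Iter 16: z = -0.3198 + 0.2229i, |z|^2 = 0.1520
Iter 17: z = -0.3174 + 0.2174i, |z|^2 = 0.1480
Iter 18: z = -0.3165 + 0.2220i, |z|^2 = 0.1495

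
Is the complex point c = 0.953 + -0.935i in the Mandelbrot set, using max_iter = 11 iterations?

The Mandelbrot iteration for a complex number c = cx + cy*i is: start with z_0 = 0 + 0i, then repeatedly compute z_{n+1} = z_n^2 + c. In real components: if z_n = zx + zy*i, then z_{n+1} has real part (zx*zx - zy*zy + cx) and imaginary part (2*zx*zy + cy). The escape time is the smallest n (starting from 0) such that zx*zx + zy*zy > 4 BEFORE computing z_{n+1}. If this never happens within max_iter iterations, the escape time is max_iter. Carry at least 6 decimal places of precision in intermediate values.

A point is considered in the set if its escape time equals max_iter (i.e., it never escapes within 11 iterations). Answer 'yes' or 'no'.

z_0 = 0 + 0i, c = 0.9530 + -0.9350i
Iter 1: z = 0.9530 + -0.9350i, |z|^2 = 1.7824
Iter 2: z = 0.9870 + -2.7171i, |z|^2 = 8.3568
Escaped at iteration 2

Answer: no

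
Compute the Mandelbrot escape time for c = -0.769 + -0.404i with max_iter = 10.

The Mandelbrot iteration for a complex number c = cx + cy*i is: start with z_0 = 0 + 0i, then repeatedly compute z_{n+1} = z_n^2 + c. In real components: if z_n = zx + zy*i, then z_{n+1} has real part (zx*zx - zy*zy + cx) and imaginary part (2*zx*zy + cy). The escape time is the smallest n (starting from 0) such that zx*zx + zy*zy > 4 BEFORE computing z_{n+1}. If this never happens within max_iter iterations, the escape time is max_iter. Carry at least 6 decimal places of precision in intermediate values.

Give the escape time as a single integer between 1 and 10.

Answer: 8

Derivation:
z_0 = 0 + 0i, c = -0.7690 + -0.4040i
Iter 1: z = -0.7690 + -0.4040i, |z|^2 = 0.7546
Iter 2: z = -0.3409 + 0.2174i, |z|^2 = 0.1634
Iter 3: z = -0.7001 + -0.5522i, |z|^2 = 0.7950
Iter 4: z = -0.5838 + 0.3691i, |z|^2 = 0.4771
Iter 5: z = -0.5644 + -0.8350i, |z|^2 = 1.0157
Iter 6: z = -1.1476 + 0.5385i, |z|^2 = 1.6071
Iter 7: z = 0.2580 + -1.6401i, |z|^2 = 2.7564
Iter 8: z = -3.3922 + -1.2504i, |z|^2 = 13.0706
Escaped at iteration 8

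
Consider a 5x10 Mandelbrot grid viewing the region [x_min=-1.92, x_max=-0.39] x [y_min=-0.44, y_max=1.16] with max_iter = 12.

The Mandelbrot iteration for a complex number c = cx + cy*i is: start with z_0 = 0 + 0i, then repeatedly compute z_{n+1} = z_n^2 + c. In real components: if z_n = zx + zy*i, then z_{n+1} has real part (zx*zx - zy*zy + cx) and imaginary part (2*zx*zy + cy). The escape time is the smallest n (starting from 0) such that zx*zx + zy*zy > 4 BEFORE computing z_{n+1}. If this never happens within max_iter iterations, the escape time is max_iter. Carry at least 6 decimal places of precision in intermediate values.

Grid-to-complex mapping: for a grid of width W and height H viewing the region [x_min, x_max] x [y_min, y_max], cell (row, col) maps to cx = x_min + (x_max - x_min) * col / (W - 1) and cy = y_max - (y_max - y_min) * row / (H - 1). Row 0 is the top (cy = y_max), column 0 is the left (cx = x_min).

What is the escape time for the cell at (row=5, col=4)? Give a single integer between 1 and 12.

z_0 = 0 + 0i, c = -0.3900 + 0.2711i
Iter 1: z = -0.3900 + 0.2711i, |z|^2 = 0.2256
Iter 2: z = -0.3114 + 0.0596i, |z|^2 = 0.1005
Iter 3: z = -0.2966 + 0.2340i, |z|^2 = 0.1427
Iter 4: z = -0.3568 + 0.1323i, |z|^2 = 0.1448
Iter 5: z = -0.2802 + 0.1767i, |z|^2 = 0.1097
Iter 6: z = -0.3427 + 0.1721i, |z|^2 = 0.1471
Iter 7: z = -0.3022 + 0.1532i, |z|^2 = 0.1148
Iter 8: z = -0.3221 + 0.1785i, |z|^2 = 0.1357
Iter 9: z = -0.3181 + 0.1561i, |z|^2 = 0.1255
Iter 10: z = -0.3132 + 0.1718i, |z|^2 = 0.1276
Iter 11: z = -0.3214 + 0.1635i, |z|^2 = 0.1301

Answer: 12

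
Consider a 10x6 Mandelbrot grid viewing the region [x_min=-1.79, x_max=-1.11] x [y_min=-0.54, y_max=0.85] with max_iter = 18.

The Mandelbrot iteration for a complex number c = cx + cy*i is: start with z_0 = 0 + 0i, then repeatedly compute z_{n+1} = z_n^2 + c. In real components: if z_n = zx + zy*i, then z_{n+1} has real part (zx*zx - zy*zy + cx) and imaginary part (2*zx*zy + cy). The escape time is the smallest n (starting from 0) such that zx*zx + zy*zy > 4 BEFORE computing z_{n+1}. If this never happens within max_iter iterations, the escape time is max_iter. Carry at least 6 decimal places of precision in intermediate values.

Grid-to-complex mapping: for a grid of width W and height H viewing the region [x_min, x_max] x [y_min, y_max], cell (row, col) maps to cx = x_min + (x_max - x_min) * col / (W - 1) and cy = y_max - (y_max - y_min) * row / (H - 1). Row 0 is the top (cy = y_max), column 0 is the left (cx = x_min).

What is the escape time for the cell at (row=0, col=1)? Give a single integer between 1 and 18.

z_0 = 0 + 0i, c = -1.7144 + 0.8500i
Iter 1: z = -1.7144 + 0.8500i, |z|^2 = 3.6618
Iter 2: z = 0.5024 + -2.0646i, |z|^2 = 4.5148
Escaped at iteration 2

Answer: 2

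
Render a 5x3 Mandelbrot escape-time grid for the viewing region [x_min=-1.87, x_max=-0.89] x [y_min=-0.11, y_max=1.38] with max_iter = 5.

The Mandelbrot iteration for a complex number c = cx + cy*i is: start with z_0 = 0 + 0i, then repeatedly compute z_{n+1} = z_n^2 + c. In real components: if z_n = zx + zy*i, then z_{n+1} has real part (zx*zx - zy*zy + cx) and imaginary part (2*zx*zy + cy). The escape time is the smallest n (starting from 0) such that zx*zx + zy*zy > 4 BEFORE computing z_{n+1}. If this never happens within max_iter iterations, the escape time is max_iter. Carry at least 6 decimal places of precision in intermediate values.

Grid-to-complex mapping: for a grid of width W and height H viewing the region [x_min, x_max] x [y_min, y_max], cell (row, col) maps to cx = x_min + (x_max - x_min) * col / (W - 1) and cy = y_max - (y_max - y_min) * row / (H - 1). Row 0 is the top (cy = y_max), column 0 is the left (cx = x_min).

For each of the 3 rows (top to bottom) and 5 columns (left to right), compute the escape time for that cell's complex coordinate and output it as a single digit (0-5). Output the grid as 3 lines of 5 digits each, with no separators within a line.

Answer: 11222
23335
45555

Derivation:
(row=0, col=0): c = -1.8700 + 1.3800i → escape time 1
(row=0, col=1): c = -1.6250 + 1.3800i → escape time 1
(row=0, col=2): c = -1.3800 + 1.3800i → escape time 2
(row=0, col=3): c = -1.1350 + 1.3800i → escape time 2
(row=0, col=4): c = -0.8900 + 1.3800i → escape time 2
(row=1, col=0): c = -1.8700 + 0.6350i → escape time 2
(row=1, col=1): c = -1.6250 + 0.6350i → escape time 3
(row=1, col=2): c = -1.3800 + 0.6350i → escape time 3
(row=1, col=3): c = -1.1350 + 0.6350i → escape time 3
(row=1, col=4): c = -0.8900 + 0.6350i → escape time 5
(row=2, col=0): c = -1.8700 + -0.1100i → escape time 4
(row=2, col=1): c = -1.6250 + -0.1100i → escape time 5
(row=2, col=2): c = -1.3800 + -0.1100i → escape time 5
(row=2, col=3): c = -1.1350 + -0.1100i → escape time 5
(row=2, col=4): c = -0.8900 + -0.1100i → escape time 5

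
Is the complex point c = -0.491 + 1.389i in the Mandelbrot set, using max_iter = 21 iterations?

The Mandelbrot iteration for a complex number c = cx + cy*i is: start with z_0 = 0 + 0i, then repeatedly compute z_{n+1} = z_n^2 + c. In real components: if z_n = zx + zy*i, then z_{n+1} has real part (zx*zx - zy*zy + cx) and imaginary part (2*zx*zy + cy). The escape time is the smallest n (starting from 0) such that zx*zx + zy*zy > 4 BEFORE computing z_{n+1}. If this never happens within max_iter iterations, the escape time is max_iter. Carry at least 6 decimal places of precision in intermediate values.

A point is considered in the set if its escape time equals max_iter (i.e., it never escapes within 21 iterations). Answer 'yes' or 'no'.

Answer: no

Derivation:
z_0 = 0 + 0i, c = -0.4910 + 1.3890i
Iter 1: z = -0.4910 + 1.3890i, |z|^2 = 2.1704
Iter 2: z = -2.1792 + 0.0250i, |z|^2 = 4.7497
Escaped at iteration 2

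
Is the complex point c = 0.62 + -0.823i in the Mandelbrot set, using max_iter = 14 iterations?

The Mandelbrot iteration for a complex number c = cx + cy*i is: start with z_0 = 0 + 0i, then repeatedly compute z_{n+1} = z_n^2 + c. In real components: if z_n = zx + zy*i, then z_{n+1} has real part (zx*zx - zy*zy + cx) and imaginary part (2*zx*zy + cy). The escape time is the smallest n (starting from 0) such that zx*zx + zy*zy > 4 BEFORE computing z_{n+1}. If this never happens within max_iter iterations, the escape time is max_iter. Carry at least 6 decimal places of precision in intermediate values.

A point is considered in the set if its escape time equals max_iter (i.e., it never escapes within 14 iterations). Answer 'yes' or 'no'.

Answer: no

Derivation:
z_0 = 0 + 0i, c = 0.6200 + -0.8230i
Iter 1: z = 0.6200 + -0.8230i, |z|^2 = 1.0617
Iter 2: z = 0.3271 + -1.8435i, |z|^2 = 3.5055
Iter 3: z = -2.6716 + -2.0289i, |z|^2 = 11.2539
Escaped at iteration 3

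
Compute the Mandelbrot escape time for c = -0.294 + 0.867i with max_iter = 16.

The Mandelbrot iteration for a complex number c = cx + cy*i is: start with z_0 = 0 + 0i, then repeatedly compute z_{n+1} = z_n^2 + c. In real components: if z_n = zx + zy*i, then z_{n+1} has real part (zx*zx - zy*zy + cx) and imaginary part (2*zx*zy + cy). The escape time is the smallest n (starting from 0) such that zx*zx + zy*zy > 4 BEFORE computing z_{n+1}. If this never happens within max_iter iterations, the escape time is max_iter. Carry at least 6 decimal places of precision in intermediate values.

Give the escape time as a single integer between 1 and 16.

z_0 = 0 + 0i, c = -0.2940 + 0.8670i
Iter 1: z = -0.2940 + 0.8670i, |z|^2 = 0.8381
Iter 2: z = -0.9593 + 0.3572i, |z|^2 = 1.0478
Iter 3: z = 0.4986 + 0.1817i, |z|^2 = 0.2816
Iter 4: z = -0.0784 + 1.0482i, |z|^2 = 1.1048
Iter 5: z = -1.3865 + 0.7026i, |z|^2 = 2.4161
Iter 6: z = 1.1349 + -1.0812i, |z|^2 = 2.4571
Iter 7: z = -0.1751 + -1.5872i, |z|^2 = 2.5498
Iter 8: z = -2.7825 + 1.4228i, |z|^2 = 9.7666
Escaped at iteration 8

Answer: 8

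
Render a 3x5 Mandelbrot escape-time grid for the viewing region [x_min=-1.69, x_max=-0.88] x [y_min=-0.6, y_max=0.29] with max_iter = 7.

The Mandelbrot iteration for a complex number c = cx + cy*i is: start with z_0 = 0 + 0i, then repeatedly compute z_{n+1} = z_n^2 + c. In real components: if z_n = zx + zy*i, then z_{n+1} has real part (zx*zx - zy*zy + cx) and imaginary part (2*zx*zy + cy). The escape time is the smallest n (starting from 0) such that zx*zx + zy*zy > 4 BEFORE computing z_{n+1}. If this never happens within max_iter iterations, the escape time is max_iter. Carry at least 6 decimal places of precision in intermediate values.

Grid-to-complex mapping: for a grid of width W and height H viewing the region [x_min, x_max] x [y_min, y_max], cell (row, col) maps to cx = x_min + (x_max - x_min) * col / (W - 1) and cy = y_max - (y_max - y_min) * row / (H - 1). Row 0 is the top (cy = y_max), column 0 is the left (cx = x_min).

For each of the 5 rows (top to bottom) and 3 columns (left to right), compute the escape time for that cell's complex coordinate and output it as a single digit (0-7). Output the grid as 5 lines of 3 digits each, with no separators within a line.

(row=0, col=0): c = -1.6900 + 0.2900i → escape time 4
(row=0, col=1): c = -1.2850 + 0.2900i → escape time 7
(row=0, col=2): c = -0.8800 + 0.2900i → escape time 7
(row=1, col=0): c = -1.6900 + 0.0675i → escape time 6
(row=1, col=1): c = -1.2850 + 0.0675i → escape time 7
(row=1, col=2): c = -0.8800 + 0.0675i → escape time 7
(row=2, col=0): c = -1.6900 + -0.1550i → escape time 4
(row=2, col=1): c = -1.2850 + -0.1550i → escape time 7
(row=2, col=2): c = -0.8800 + -0.1550i → escape time 7
(row=3, col=0): c = -1.6900 + -0.3775i → escape time 3
(row=3, col=1): c = -1.2850 + -0.3775i → escape time 7
(row=3, col=2): c = -0.8800 + -0.3775i → escape time 7
(row=4, col=0): c = -1.6900 + -0.6000i → escape time 3
(row=4, col=1): c = -1.2850 + -0.6000i → escape time 3
(row=4, col=2): c = -0.8800 + -0.6000i → escape time 5

Answer: 477
677
477
377
335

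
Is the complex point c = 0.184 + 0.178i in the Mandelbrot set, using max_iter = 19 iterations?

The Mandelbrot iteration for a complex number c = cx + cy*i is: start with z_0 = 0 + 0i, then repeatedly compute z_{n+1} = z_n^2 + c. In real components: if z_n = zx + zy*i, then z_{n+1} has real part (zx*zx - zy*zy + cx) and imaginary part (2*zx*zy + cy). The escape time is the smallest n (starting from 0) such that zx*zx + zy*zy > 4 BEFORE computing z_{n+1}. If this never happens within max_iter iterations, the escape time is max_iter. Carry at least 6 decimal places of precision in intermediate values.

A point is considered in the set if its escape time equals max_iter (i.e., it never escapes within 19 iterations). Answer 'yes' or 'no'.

z_0 = 0 + 0i, c = 0.1840 + 0.1780i
Iter 1: z = 0.1840 + 0.1780i, |z|^2 = 0.0655
Iter 2: z = 0.1862 + 0.2435i, |z|^2 = 0.0940
Iter 3: z = 0.1594 + 0.2687i, |z|^2 = 0.0976
Iter 4: z = 0.1372 + 0.2636i, |z|^2 = 0.0883
Iter 5: z = 0.1333 + 0.2503i, |z|^2 = 0.0805
Iter 6: z = 0.1391 + 0.2448i, |z|^2 = 0.0793
Iter 7: z = 0.1434 + 0.2461i, |z|^2 = 0.0811
Iter 8: z = 0.1440 + 0.2486i, |z|^2 = 0.0825
Iter 9: z = 0.1429 + 0.2496i, |z|^2 = 0.0827
Iter 10: z = 0.1421 + 0.2494i, |z|^2 = 0.0824
Iter 11: z = 0.1420 + 0.2489i, |z|^2 = 0.0821
Iter 12: z = 0.1422 + 0.2487i, |z|^2 = 0.0821
Iter 13: z = 0.1424 + 0.2487i, |z|^2 = 0.0821
Iter 14: z = 0.1424 + 0.2488i, |z|^2 = 0.0822
Iter 15: z = 0.1424 + 0.2489i, |z|^2 = 0.0822
Iter 16: z = 0.1423 + 0.2489i, |z|^2 = 0.0822
Iter 17: z = 0.1423 + 0.2488i, |z|^2 = 0.0822
Iter 18: z = 0.1423 + 0.2488i, |z|^2 = 0.0822
Did not escape in 19 iterations → in set

Answer: yes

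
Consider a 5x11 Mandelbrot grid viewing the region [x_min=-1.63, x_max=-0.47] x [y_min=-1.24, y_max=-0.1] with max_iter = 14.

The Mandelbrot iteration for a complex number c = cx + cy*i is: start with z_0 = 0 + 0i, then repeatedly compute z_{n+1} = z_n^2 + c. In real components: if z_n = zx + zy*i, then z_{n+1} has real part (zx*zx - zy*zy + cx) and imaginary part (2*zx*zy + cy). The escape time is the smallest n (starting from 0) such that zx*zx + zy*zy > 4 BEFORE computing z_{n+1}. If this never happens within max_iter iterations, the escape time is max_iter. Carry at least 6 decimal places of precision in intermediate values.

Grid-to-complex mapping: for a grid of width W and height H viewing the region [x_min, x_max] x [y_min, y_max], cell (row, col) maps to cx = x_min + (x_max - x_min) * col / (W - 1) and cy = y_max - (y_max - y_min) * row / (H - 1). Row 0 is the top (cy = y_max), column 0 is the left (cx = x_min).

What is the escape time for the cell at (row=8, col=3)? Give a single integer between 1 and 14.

z_0 = 0 + 0i, c = -0.7600 + -1.0120i
Iter 1: z = -0.7600 + -1.0120i, |z|^2 = 1.6017
Iter 2: z = -1.2065 + 0.5262i, |z|^2 = 1.7327
Iter 3: z = 0.4188 + -2.2819i, |z|^2 = 5.3823
Escaped at iteration 3

Answer: 3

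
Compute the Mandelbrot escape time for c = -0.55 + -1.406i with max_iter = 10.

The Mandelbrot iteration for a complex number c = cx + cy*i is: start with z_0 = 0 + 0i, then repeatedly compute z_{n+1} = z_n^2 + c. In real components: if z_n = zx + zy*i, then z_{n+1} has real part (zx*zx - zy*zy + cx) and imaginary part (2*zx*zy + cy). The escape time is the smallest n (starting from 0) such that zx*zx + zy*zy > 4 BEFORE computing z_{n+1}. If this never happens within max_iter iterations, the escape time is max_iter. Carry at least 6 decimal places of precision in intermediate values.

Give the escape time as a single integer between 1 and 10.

Answer: 2

Derivation:
z_0 = 0 + 0i, c = -0.5500 + -1.4060i
Iter 1: z = -0.5500 + -1.4060i, |z|^2 = 2.2793
Iter 2: z = -2.2243 + 0.1406i, |z|^2 = 4.9674
Escaped at iteration 2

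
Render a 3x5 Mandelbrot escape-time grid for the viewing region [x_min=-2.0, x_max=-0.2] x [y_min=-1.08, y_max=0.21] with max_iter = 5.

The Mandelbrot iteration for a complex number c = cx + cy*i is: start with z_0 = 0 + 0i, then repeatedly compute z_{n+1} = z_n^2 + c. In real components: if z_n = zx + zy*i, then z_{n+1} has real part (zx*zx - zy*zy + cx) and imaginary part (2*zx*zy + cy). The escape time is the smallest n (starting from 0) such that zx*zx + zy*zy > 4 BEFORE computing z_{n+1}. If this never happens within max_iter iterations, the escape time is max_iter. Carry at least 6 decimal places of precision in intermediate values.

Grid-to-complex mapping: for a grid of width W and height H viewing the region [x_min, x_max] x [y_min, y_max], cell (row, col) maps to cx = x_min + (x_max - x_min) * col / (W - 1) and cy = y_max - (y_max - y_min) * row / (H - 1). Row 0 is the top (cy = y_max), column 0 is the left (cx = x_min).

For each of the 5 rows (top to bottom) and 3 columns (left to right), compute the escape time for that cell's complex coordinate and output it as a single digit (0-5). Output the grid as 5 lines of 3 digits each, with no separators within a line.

Answer: 155
155
155
135
135

Derivation:
(row=0, col=0): c = -2.0000 + 0.2100i → escape time 1
(row=0, col=1): c = -1.1000 + 0.2100i → escape time 5
(row=0, col=2): c = -0.2000 + 0.2100i → escape time 5
(row=1, col=0): c = -2.0000 + -0.1125i → escape time 1
(row=1, col=1): c = -1.1000 + -0.1125i → escape time 5
(row=1, col=2): c = -0.2000 + -0.1125i → escape time 5
(row=2, col=0): c = -2.0000 + -0.4350i → escape time 1
(row=2, col=1): c = -1.1000 + -0.4350i → escape time 5
(row=2, col=2): c = -0.2000 + -0.4350i → escape time 5
(row=3, col=0): c = -2.0000 + -0.7575i → escape time 1
(row=3, col=1): c = -1.1000 + -0.7575i → escape time 3
(row=3, col=2): c = -0.2000 + -0.7575i → escape time 5
(row=4, col=0): c = -2.0000 + -1.0800i → escape time 1
(row=4, col=1): c = -1.1000 + -1.0800i → escape time 3
(row=4, col=2): c = -0.2000 + -1.0800i → escape time 5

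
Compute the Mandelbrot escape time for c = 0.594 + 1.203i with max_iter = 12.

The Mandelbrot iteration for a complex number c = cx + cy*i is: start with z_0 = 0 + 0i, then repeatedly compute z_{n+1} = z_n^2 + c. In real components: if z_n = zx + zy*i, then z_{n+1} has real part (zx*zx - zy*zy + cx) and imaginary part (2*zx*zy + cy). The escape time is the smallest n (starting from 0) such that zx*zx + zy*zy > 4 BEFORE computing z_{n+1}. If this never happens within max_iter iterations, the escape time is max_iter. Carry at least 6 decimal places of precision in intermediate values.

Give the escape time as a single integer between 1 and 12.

z_0 = 0 + 0i, c = 0.5940 + 1.2030i
Iter 1: z = 0.5940 + 1.2030i, |z|^2 = 1.8000
Iter 2: z = -0.5004 + 2.6322i, |z|^2 = 7.1787
Escaped at iteration 2

Answer: 2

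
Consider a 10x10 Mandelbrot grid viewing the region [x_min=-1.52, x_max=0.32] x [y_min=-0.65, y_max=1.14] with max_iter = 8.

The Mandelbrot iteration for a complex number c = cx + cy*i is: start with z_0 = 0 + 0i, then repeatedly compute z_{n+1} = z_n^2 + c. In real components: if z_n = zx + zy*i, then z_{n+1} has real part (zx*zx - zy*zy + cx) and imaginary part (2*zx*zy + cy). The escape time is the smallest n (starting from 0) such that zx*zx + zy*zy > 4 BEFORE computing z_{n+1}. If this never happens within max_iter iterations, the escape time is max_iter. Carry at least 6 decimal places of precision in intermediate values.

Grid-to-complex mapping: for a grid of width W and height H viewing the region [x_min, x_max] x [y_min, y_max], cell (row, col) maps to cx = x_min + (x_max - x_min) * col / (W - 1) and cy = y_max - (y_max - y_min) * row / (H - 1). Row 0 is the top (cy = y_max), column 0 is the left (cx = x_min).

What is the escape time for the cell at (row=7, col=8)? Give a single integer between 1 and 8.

z_0 = 0 + 0i, c = 0.1156 + -0.2522i
Iter 1: z = 0.1156 + -0.2522i, |z|^2 = 0.0770
Iter 2: z = 0.0653 + -0.3105i, |z|^2 = 0.1007
Iter 3: z = 0.0234 + -0.2928i, |z|^2 = 0.0863
Iter 4: z = 0.0304 + -0.2659i, |z|^2 = 0.0716
Iter 5: z = 0.0458 + -0.2684i, |z|^2 = 0.0741
Iter 6: z = 0.0456 + -0.2768i, |z|^2 = 0.0787
Iter 7: z = 0.0410 + -0.2775i, |z|^2 = 0.0787

Answer: 8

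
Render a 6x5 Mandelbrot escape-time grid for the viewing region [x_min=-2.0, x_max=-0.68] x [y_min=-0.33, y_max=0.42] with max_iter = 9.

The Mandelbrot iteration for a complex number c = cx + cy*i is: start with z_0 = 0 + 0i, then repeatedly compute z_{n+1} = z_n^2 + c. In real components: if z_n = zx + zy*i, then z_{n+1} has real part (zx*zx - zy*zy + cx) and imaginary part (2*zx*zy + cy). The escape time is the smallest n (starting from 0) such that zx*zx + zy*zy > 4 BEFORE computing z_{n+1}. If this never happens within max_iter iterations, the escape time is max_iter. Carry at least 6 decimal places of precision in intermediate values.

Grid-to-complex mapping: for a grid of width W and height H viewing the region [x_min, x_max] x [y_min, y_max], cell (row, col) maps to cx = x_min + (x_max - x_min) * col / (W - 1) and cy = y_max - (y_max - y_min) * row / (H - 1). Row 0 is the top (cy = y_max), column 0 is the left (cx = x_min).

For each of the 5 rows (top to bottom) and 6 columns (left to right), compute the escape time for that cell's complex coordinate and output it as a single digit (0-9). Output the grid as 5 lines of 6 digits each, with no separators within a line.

Answer: 134669
145999
179999
147999
145999

Derivation:
(row=0, col=0): c = -2.0000 + 0.4200i → escape time 1
(row=0, col=1): c = -1.7360 + 0.4200i → escape time 3
(row=0, col=2): c = -1.4720 + 0.4200i → escape time 4
(row=0, col=3): c = -1.2080 + 0.4200i → escape time 6
(row=0, col=4): c = -0.9440 + 0.4200i → escape time 6
(row=0, col=5): c = -0.6800 + 0.4200i → escape time 9
(row=1, col=0): c = -2.0000 + 0.2325i → escape time 1
(row=1, col=1): c = -1.7360 + 0.2325i → escape time 4
(row=1, col=2): c = -1.4720 + 0.2325i → escape time 5
(row=1, col=3): c = -1.2080 + 0.2325i → escape time 9
(row=1, col=4): c = -0.9440 + 0.2325i → escape time 9
(row=1, col=5): c = -0.6800 + 0.2325i → escape time 9
(row=2, col=0): c = -2.0000 + 0.0450i → escape time 1
(row=2, col=1): c = -1.7360 + 0.0450i → escape time 7
(row=2, col=2): c = -1.4720 + 0.0450i → escape time 9
(row=2, col=3): c = -1.2080 + 0.0450i → escape time 9
(row=2, col=4): c = -0.9440 + 0.0450i → escape time 9
(row=2, col=5): c = -0.6800 + 0.0450i → escape time 9
(row=3, col=0): c = -2.0000 + -0.1425i → escape time 1
(row=3, col=1): c = -1.7360 + -0.1425i → escape time 4
(row=3, col=2): c = -1.4720 + -0.1425i → escape time 7
(row=3, col=3): c = -1.2080 + -0.1425i → escape time 9
(row=3, col=4): c = -0.9440 + -0.1425i → escape time 9
(row=3, col=5): c = -0.6800 + -0.1425i → escape time 9
(row=4, col=0): c = -2.0000 + -0.3300i → escape time 1
(row=4, col=1): c = -1.7360 + -0.3300i → escape time 4
(row=4, col=2): c = -1.4720 + -0.3300i → escape time 5
(row=4, col=3): c = -1.2080 + -0.3300i → escape time 9
(row=4, col=4): c = -0.9440 + -0.3300i → escape time 9
(row=4, col=5): c = -0.6800 + -0.3300i → escape time 9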